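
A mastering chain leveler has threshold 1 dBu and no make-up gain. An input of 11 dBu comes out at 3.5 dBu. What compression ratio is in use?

Input overshoot = 11 − 1 = 10 dB; output overshoot = 3.5 − 1 = 2.5 dB.
Ratio = 10 / 2.5 = 4.

4:1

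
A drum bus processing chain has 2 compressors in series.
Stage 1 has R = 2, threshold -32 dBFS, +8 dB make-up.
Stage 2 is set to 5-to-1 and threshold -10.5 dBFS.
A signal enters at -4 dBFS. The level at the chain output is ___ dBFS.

-10.4 dBFS

Stage 1: overshoot 28 dB → 28/2 = 14 dB → -18 dBFS; +8 dB make-up → -10 dBFS.
Stage 2: -10 dBFS is 0.5 dB over -10.5 dBFS; at 5:1 that becomes 0.1 dB over, giving -10.4 dBFS.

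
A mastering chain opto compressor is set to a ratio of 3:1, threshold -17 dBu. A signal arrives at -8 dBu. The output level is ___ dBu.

Overshoot: -8 − (-17) = 9 dB.
3:1 compression reduces that to 9/3 = 3 dB over.
That puts the output at -14 dBu.

-14 dBu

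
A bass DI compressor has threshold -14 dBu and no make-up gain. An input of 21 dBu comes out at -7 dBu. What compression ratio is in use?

5:1

Input overshoot = 21 − (-14) = 35 dB; output overshoot = -7 − (-14) = 7 dB.
Ratio = 35 / 7 = 5.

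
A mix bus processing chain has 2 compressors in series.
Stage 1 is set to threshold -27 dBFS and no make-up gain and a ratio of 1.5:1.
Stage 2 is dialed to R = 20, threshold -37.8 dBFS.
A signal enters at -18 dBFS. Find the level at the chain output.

Stage 1: 9 dB above -27 dBFS, reduced 1.5:1 to 6 dB above → -21 dBFS.
Stage 2: -21 dBFS is 16.8 dB over -37.8 dBFS; at 20:1 that becomes 0.84 dB over, giving -36.96 dBFS.

-36.96 dBFS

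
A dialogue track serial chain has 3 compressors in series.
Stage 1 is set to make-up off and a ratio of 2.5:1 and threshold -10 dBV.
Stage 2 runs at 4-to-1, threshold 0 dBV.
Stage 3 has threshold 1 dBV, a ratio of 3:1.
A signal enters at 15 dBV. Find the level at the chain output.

Stage 1: 15 dBV is 25 dB over -10 dBV; at 2.5:1 that becomes 10 dB over, giving 0 dBV.
Stage 2: 0 dBV is at or below the 0 dBV threshold — no compression; output 0 dBV.
Stage 3: 0 dBV ≤ 1 dBV, so stage 3 doesn't engage; output 0 dBV.

0 dBV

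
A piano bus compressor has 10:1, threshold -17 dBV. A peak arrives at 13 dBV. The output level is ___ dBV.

Overshoot: 13 − (-17) = 30 dB.
The 30 dB excess becomes 3 dB after 10:1 reduction.
So the level is -17 + 3 = -14 dBV.

-14 dBV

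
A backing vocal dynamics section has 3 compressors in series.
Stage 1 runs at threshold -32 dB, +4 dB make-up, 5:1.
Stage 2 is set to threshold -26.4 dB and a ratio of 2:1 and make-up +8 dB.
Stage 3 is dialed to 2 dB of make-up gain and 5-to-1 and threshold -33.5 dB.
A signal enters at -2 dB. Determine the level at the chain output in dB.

Stage 1: -2 dB is 30 dB over -32 dB; at 5:1 that becomes 6 dB over, giving -26 dB; +4 dB make-up → -22 dB.
Stage 2: overshoot 4.4 dB → 4.4/2 = 2.2 dB → -24.2 dB; +8 dB make-up → -16.2 dB.
Stage 3: overshoot 17.3 dB → 17.3/5 = 3.46 dB → -30.04 dB; +2 dB make-up → -28.04 dB.

-28.04 dB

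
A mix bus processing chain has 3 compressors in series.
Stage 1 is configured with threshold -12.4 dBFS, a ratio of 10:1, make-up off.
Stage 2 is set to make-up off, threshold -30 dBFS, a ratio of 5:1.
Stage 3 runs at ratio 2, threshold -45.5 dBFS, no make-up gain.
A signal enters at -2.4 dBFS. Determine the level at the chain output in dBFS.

-35.89 dBFS

Stage 1: 10 dB above -12.4 dBFS, reduced 10:1 to 1 dB above → -11.4 dBFS.
Stage 2: 18.6 dB above -30 dBFS, reduced 5:1 to 3.72 dB above → -26.28 dBFS.
Stage 3: -26.28 dBFS is 19.22 dB over -45.5 dBFS; at 2:1 that becomes 9.61 dB over, giving -35.89 dBFS.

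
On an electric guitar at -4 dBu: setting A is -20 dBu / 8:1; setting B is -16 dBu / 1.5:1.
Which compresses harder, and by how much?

A: overshoot 16 dB → output overshoot 2 dB → GR 14 dB.
B: overshoot 12 dB → output overshoot 8 dB → GR 4 dB.
Difference: 10 dB in favour of A.

A, by 10 dB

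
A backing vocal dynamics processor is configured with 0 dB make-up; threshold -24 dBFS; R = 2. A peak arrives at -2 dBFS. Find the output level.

Overshoot: -2 − (-24) = 22 dB.
At 2:1 the overshoot is divided by 2, leaving 11 dB above threshold.
That puts the output at -13 dBFS.

-13 dBFS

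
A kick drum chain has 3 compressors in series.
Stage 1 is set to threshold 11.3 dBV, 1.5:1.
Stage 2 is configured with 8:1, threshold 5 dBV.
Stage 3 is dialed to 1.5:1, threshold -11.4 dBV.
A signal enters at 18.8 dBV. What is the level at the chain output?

0.475 dBV

Stage 1: 7.5 dB above 11.3 dBV, reduced 1.5:1 to 5 dB above → 16.3 dBV.
Stage 2: 16.3 dBV is 11.3 dB over 5 dBV; at 8:1 that becomes 1.4125 dB over, giving 6.4125 dBV.
Stage 3: 6.4125 dBV is 17.8125 dB over -11.4 dBV; at 1.5:1 that becomes 11.875 dB over, giving 0.475 dBV.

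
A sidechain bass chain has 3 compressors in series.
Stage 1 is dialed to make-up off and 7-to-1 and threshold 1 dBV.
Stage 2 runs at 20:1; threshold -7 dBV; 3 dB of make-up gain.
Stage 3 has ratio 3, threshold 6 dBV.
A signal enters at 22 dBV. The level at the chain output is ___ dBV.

-3.45 dBV

Stage 1: overshoot 21 dB → 21/7 = 3 dB → 4 dBV.
Stage 2: 4 dBV is 11 dB over -7 dBV; at 20:1 that becomes 0.55 dB over, giving -6.45 dBV; +3 dB make-up → -3.45 dBV.
Stage 3: -3.45 dBV is at or below the 6 dBV threshold — no compression; output -3.45 dBV.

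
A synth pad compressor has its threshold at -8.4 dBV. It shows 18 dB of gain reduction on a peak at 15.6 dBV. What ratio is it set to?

Input overshoot = 15.6 − (-8.4) = 24 dB.
Output overshoot = 24 − 18 = 6 dB.
Ratio = input overshoot / output overshoot = 24 / 6 = 4.

4:1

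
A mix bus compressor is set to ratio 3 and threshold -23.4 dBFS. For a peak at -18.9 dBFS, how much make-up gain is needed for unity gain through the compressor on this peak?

The peak compresses to -23.4 + 4.5/3 = -21.9 dBFS.
To reach -18.9 dBFS requires -18.9 − (-21.9) = 3 dB of make-up.

3 dB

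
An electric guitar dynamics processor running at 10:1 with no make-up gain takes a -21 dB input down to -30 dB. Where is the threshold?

Gain reduction = -21 − (-30) = 9 dB; output overshoot = GR / (R − 1) = 9 / 9 = 1 dB.
Threshold = output − output overshoot = -30 − 1 = -31 dB.

-31 dB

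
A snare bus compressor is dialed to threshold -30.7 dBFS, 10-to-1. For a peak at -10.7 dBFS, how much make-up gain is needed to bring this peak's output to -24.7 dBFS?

Overshoot 20 dB → 20/10 = 2 dB after compression, so the compressed level is -30.7 + 2 = -28.7 dBFS.
Make-up = target − compressed = -24.7 − (-28.7) = 4 dB.

4 dB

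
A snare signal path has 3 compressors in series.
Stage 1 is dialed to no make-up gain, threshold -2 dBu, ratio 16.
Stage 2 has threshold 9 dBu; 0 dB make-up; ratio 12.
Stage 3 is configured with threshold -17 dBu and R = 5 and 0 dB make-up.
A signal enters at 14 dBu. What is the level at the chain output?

Stage 1: overshoot 16 dB → 16/16 = 1 dB → -1 dBu.
Stage 2: -1 dBu ≤ 9 dBu, so stage 2 doesn't engage; output -1 dBu.
Stage 3: 16 dB above -17 dBu, reduced 5:1 to 3.2 dB above → -13.8 dBu.

-13.8 dBu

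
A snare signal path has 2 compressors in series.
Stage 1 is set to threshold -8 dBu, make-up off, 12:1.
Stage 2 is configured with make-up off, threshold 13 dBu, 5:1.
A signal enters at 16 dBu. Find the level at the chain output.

Stage 1: 16 dBu is 24 dB over -8 dBu; at 12:1 that becomes 2 dB over, giving -6 dBu.
Stage 2: -6 dBu ≤ 13 dBu, so stage 2 doesn't engage; output -6 dBu.

-6 dBu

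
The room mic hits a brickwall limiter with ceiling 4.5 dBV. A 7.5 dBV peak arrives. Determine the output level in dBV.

4.5 dBV

At ∞:1, everything above 4.5 dBV is held at the ceiling.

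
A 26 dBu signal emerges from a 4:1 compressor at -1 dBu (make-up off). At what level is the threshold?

-10 dBu

Let T be the threshold. Output overshoot = (input overshoot)/R, so -1 − T = (26 − T)/4.
4·(-1 − T) = 26 − T → 3·T = -4 − 26 = -30.
T = -30/3 = -10 dBu.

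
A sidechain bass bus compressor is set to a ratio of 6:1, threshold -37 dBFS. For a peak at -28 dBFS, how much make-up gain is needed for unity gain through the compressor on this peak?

The peak compresses to -37 + 9/6 = -35.5 dBFS.
To reach -28 dBFS requires -28 − (-35.5) = 7.5 dB of make-up.

7.5 dB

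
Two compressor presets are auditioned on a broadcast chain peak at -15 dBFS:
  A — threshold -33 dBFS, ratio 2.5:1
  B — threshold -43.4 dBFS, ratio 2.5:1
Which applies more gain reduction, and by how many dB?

A: overshoot 18 dB → output overshoot 7.2 dB → GR 10.8 dB.
B: overshoot 28.4 dB → output overshoot 11.36 dB → GR 17.04 dB.
Difference: 6.24 dB in favour of B.

B, by 6.24 dB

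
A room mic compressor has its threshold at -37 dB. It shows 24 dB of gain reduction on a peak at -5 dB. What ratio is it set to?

4:1

Input overshoot = -5 − (-37) = 32 dB.
Output overshoot = 32 − 24 = 8 dB.
Ratio = input overshoot / output overshoot = 32 / 8 = 4.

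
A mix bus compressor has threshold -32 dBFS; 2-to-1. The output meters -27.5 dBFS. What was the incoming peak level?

-23 dBFS

The compressed level sits -27.5 − (-32) = 4.5 dB over threshold.
Undo the ratio: input overshoot = 4.5 × 2 = 9 dB, giving input = -23 dBFS.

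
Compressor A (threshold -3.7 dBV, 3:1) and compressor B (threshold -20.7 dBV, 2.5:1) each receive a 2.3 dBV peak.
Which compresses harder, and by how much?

A: 6 dB over, compressed to 2 dB over, so 4 dB of GR.
B: 23 dB over, compressed to 9.2 dB over, so 13.8 dB of GR.
B reduces 9.8 dB more.

B, by 9.8 dB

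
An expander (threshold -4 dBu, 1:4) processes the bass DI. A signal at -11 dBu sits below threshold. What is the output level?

-32 dBu

Undershoot = (-4) − (-11) = 7 dB.
At 1:4, that expands to 28 dB under threshold.
Output = -4 − 28 = -32 dBu.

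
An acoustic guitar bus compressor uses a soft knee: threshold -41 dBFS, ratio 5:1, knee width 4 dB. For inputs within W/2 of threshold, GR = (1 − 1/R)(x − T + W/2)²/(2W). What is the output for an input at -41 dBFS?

-41.4 dBFS

x − T + W/2 = -41 − (-41) + 2 = 2.
GR = (1 − 1/5) × 2² / 8 = 0.8 × 4 / 8 = 0.4 dB.
Output = -41 − 0.4 = -41.4 dBFS.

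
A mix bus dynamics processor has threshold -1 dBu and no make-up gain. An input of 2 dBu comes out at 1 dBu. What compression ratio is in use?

1.5:1

Input overshoot = 2 − (-1) = 3 dB; output overshoot = 1 − (-1) = 2 dB.
Ratio = 3 / 2 = 1.5.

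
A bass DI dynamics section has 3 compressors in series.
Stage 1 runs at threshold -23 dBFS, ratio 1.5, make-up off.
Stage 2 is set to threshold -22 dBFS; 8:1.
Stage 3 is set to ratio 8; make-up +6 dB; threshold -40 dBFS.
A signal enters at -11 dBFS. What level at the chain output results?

-31.640625 dBFS

Stage 1: overshoot 12 dB → 12/1.5 = 8 dB → -15 dBFS.
Stage 2: -15 dBFS is 7 dB over -22 dBFS; at 8:1 that becomes 0.875 dB over, giving -21.125 dBFS.
Stage 3: -21.125 dBFS is 18.875 dB over -40 dBFS; at 8:1 that becomes 2.359375 dB over, giving -37.640625 dBFS; +6 dB make-up → -31.640625 dBFS.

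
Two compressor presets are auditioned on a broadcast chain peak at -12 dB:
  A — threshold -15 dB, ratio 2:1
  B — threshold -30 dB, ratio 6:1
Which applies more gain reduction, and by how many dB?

A: 3 dB over, compressed to 1.5 dB over, so 1.5 dB of GR.
B: 18 dB over, compressed to 3 dB over, so 15 dB of GR.
B applies 13.5 dB more gain reduction.

B, by 13.5 dB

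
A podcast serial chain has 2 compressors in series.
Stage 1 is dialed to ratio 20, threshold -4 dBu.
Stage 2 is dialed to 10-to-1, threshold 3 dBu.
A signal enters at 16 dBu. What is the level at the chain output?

-3 dBu

Stage 1: overshoot 20 dB → 20/20 = 1 dB → -3 dBu.
Stage 2: -3 dBu ≤ 3 dBu, so stage 2 doesn't engage; output -3 dBu.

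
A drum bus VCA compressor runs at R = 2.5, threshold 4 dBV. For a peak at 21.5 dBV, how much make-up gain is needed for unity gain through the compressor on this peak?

10.5 dB

Overshoot 17.5 dB → 17.5/2.5 = 7 dB after compression, so the compressed level is 4 + 7 = 11 dBV.
Make-up = target − compressed = 21.5 − 11 = 10.5 dB.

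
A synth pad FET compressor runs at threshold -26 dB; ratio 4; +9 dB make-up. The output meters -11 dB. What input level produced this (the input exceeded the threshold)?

-2 dB

Stripping the +9 dB make-up gives -20 dB at the gain stage.
The compressed level sits -20 − (-26) = 6 dB over threshold.
Input overshoot = R × output overshoot = 24 dB → input = -26 + 24 = -2 dB.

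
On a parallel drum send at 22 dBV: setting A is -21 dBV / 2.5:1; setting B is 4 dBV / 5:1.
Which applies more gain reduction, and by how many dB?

A: 43 dB over, compressed to 17.2 dB over, so 25.8 dB of GR.
B: 18 dB over, compressed to 3.6 dB over, so 14.4 dB of GR.
A reduces 11.4 dB more.

A, by 11.4 dB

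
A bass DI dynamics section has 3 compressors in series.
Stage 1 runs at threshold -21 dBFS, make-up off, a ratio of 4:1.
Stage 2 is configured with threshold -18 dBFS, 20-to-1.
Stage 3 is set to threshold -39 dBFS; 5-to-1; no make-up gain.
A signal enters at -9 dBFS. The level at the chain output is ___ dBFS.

Stage 1: 12 dB above -21 dBFS, reduced 4:1 to 3 dB above → -18 dBFS.
Stage 2: below threshold (-18 ≤ -18); passes unchanged; output -18 dBFS.
Stage 3: 21 dB above -39 dBFS, reduced 5:1 to 4.2 dB above → -34.8 dBFS.

-34.8 dBFS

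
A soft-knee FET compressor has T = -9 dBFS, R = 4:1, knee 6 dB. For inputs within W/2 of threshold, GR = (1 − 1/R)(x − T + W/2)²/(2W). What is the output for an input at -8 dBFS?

-9 dBFS

x − T + W/2 = -8 − (-9) + 3 = 4.
GR = (1 − 1/4) × 4² / 12 = 0.75 × 16 / 12 = 1 dB.
Output = -8 − 1 = -9 dBFS.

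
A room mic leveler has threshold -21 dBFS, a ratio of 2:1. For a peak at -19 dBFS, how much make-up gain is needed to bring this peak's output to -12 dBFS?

8 dB

Without make-up, output = threshold + overshoot/2 = -21 + 1 = -20 dBFS.
Gap to target: 8 dB.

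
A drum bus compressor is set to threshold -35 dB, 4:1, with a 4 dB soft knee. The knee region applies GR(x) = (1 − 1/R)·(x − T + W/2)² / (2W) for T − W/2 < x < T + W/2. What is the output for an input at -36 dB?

-36.09375 dB

x − T + W/2 = -36 − (-35) + 2 = 1.
GR = (1 − 1/4) × 1² / 8 = 0.75 × 1 / 8 = 0.09375 dB.
Output = -36 − 0.09375 = -36.09375 dB.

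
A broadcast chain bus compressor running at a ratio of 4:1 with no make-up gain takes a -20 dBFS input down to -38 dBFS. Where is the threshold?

-44 dBFS

Input is 24 dB above T (since output overshoot × R = input overshoot: (-38 − T)·4 = -20 − T gives T = -44 dBFS).
Check: -44 + (-20 − (-44))/4 = -44 + 6 = -38 dBFS. ✓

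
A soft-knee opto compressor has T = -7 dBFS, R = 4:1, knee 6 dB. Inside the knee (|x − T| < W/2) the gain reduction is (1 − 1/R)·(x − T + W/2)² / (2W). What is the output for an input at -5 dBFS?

-6.5625 dBFS

x − T + W/2 = -5 − (-7) + 3 = 5.
GR = (1 − 1/4) × 5² / 12 = 0.75 × 25 / 12 = 1.5625 dB.
Output = -5 − 1.5625 = -6.5625 dBFS.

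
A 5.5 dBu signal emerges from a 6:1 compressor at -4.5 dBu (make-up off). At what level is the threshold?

Gain reduction = 5.5 − (-4.5) = 10 dB; output overshoot = GR / (R − 1) = 10 / 5 = 2 dB.
Threshold = output − output overshoot = -4.5 − 2 = -6.5 dBu.

-6.5 dBu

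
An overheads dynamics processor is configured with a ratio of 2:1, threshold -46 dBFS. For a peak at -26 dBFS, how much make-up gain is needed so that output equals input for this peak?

Without make-up, output = threshold + overshoot/2 = -46 + 10 = -36 dBFS.
Gap to target: 10 dB.

10 dB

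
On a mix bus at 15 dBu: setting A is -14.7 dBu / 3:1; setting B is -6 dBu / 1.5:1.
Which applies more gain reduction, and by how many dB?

A: GR = 29.7 − 29.7/3 = 19.8 dB.
B: GR = 21 − 21/1.5 = 7 dB.
A reduces 12.8 dB more.

A, by 12.8 dB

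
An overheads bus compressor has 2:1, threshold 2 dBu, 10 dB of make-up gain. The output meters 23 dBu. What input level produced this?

Before make-up, the level was 23 − 10 = 13 dBu.
Post-compression overshoot = 13 − 2 = 11 dB.
Input overshoot = R × output overshoot = 22 dB → input = 2 + 22 = 24 dBu.

24 dBu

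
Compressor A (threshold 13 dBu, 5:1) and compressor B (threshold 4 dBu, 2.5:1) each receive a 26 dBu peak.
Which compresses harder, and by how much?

B, by 2.8 dB

A: 13 dB over, compressed to 2.6 dB over, so 10.4 dB of GR.
B: 22 dB over, compressed to 8.8 dB over, so 13.2 dB of GR.
B reduces 2.8 dB more.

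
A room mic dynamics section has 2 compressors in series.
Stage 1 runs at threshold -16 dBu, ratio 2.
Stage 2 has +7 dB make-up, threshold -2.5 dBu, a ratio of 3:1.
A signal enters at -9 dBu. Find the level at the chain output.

-5.5 dBu

Stage 1: -9 dBu is 7 dB over -16 dBu; at 2:1 that becomes 3.5 dB over, giving -12.5 dBu.
Stage 2: -12.5 dBu ≤ -2.5 dBu, so stage 2 doesn't engage; make-up brings it to -5.5 dBu.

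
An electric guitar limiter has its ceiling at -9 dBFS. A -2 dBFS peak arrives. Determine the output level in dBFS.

-9 dBFS

At ∞:1, everything above -9 dBFS is held at the ceiling.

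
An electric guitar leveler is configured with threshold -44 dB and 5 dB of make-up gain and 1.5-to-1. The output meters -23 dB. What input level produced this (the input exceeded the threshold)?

-20 dB

Remove make-up: -23 − 5 = -28 dB.
The compressed level sits -28 − (-44) = 16 dB over threshold.
Input overshoot = R × output overshoot = 24 dB → input = -44 + 24 = -20 dB.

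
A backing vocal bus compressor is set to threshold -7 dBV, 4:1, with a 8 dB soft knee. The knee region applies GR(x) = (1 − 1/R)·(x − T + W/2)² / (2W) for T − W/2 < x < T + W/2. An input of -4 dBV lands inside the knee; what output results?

x − T + W/2 = -4 − (-7) + 4 = 7.
GR = (1 − 1/4) × 7² / 16 = 0.75 × 49 / 16 = 2.296875 dB.
Output = -4 − 2.296875 = -6.296875 dBV.

-6.296875 dBV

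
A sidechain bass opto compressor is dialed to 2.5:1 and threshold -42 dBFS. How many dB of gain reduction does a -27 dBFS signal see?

9 dB

The signal is 15 dB above threshold.
At 2.5:1, output sits 15/2.5 = 6 dB above threshold.
So the signal is attenuated by 15 − 6 = 9 dB.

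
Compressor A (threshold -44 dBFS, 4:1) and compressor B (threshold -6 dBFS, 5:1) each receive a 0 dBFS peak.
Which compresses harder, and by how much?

A, by 28.2 dB

A: GR = 44 − 44/4 = 33 dB.
B: GR = 6 − 6/5 = 4.8 dB.
A applies 28.2 dB more gain reduction.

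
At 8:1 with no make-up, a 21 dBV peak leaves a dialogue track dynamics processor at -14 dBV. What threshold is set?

Gain reduction = 21 − (-14) = 35 dB; output overshoot = GR / (R − 1) = 35 / 7 = 5 dB.
Threshold = output − output overshoot = -14 − 5 = -19 dBV.

-19 dBV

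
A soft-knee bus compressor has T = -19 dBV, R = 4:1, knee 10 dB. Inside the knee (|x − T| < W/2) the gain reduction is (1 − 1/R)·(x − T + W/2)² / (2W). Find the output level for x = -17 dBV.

x − T + W/2 = -17 − (-19) + 5 = 7.
GR = (1 − 1/4) × 7² / 20 = 0.75 × 49 / 20 = 1.8375 dB.
Output = -17 − 1.8375 = -18.8375 dBV.

-18.8375 dBV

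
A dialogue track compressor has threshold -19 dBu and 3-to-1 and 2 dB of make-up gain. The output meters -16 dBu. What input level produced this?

-16 dBu

Remove make-up: -16 − 2 = -18 dBu.
Post-compression overshoot = -18 − (-19) = 1 dB.
Undo the ratio: input overshoot = 1 × 3 = 3 dB, giving input = -16 dBu.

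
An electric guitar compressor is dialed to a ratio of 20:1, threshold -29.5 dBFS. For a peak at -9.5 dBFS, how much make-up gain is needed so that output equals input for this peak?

19 dB

The peak compresses to -29.5 + 20/20 = -28.5 dBFS.
To reach -9.5 dBFS requires -9.5 − (-28.5) = 19 dB of make-up.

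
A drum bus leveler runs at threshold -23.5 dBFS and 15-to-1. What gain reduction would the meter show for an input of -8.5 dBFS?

-8.5 dBFS exceeds the threshold by 15 dB.
At 15:1, output sits 15/15 = 1 dB above threshold.
Gain reduction = 15 − 1 = 14 dB.

14 dB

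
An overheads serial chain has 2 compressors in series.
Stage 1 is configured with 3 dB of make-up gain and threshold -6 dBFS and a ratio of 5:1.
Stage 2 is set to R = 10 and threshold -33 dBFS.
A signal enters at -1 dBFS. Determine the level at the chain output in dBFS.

Stage 1: overshoot 5 dB → 5/5 = 1 dB → -5 dBFS; +3 dB make-up → -2 dBFS.
Stage 2: -2 dBFS is 31 dB over -33 dBFS; at 10:1 that becomes 3.1 dB over, giving -29.9 dBFS.

-29.9 dBFS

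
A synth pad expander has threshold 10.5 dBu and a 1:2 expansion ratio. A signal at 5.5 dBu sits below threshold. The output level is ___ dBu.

0.5 dBu

The input is 5 dB below the 10.5 dBu threshold.
A 1:2 expander multiplies undershoot by 2: 5 × 2 = 10 dB below threshold.
Output = 10.5 − 10 = 0.5 dBu.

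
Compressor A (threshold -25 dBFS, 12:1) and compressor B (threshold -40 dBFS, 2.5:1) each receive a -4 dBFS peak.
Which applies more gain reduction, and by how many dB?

B, by 2.35 dB

A: 21 dB over, compressed to 1.75 dB over, so 19.25 dB of GR.
B: 36 dB over, compressed to 14.4 dB over, so 21.6 dB of GR.
B applies 2.35 dB more gain reduction.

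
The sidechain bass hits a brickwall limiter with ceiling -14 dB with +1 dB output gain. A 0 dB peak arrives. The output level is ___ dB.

A brickwall limiter is an ∞:1 compressor: any input above the ceiling is clamped to -14 dB.
Output gain then adds 1 dB: -14 + 1 = -13 dB.

-13 dB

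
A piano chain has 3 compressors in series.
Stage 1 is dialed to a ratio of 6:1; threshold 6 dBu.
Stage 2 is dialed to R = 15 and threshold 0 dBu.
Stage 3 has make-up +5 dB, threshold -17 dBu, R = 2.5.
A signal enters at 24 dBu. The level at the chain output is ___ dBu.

Stage 1: overshoot 18 dB → 18/6 = 3 dB → 9 dBu.
Stage 2: 9 dBu is 9 dB over 0 dBu; at 15:1 that becomes 0.6 dB over, giving 0.6 dBu.
Stage 3: 17.6 dB above -17 dBu, reduced 2.5:1 to 7.04 dB above → -9.96 dBu; +5 dB make-up → -4.96 dBu.

-4.96 dBu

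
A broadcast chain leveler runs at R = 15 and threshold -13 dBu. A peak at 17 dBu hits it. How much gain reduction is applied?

28 dB

The signal is 30 dB above threshold.
At 15:1, output sits 30/15 = 2 dB above threshold.
GR = overshoot in − overshoot out = 30 − 2 = 28 dB.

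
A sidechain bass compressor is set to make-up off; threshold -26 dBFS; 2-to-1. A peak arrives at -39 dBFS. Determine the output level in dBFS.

-39 dBFS is 13 dB below the -26 dBFS threshold, so no gain reduction is applied.
Output = input = -39 dBFS.

-39 dBFS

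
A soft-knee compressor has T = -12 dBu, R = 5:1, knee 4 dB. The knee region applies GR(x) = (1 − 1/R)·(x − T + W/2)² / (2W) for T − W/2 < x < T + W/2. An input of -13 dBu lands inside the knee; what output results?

-13.1 dBu

x − T + W/2 = -13 − (-12) + 2 = 1.
GR = (1 − 1/5) × 1² / 8 = 0.8 × 1 / 8 = 0.1 dB.
Output = -13 − 0.1 = -13.1 dBu.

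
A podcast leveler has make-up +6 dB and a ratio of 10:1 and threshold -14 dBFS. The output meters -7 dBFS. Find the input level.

Before make-up, the level was -7 − 6 = -13 dBFS.
The compressed level sits -13 − (-14) = 1 dB over threshold.
Input overshoot = R × output overshoot = 10 dB → input = -14 + 10 = -4 dBFS.

-4 dBFS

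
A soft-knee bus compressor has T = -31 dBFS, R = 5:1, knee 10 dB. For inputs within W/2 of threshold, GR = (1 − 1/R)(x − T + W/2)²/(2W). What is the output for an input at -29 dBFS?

x − T + W/2 = -29 − (-31) + 5 = 7.
GR = (1 − 1/5) × 7² / 20 = 0.8 × 49 / 20 = 1.96 dB.
Output = -29 − 1.96 = -30.96 dBFS.

-30.96 dBFS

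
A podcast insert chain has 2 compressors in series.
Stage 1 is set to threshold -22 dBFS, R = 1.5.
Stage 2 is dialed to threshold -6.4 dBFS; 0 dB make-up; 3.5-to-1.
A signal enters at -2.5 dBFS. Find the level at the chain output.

Stage 1: overshoot 19.5 dB → 19.5/1.5 = 13 dB → -9 dBFS.
Stage 2: -9 dBFS ≤ -6.4 dBFS, so stage 2 doesn't engage; output -9 dBFS.

-9 dBFS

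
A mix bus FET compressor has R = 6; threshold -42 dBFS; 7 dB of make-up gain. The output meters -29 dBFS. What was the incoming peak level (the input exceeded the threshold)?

-6 dBFS

Stripping the +7 dB make-up gives -36 dBFS at the gain stage.
The compressed level sits -36 − (-42) = 6 dB over threshold.
Before 6:1 compression the overshoot was 6 × 6 = 36 dB, so input = -42 + 36 = -6 dBFS.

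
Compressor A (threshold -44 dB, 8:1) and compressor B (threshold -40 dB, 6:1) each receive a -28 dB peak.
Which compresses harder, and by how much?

A, by 4 dB

A: GR = 16 − 16/8 = 14 dB.
B: GR = 12 − 12/6 = 10 dB.
A reduces 4 dB more.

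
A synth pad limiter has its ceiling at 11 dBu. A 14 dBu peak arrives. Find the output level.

The limiter clamps the peak to its 11 dBu ceiling.

11 dBu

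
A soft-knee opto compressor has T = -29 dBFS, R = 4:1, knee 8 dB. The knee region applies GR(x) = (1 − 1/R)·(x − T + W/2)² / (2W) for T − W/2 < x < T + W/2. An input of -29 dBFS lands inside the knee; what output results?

x − T + W/2 = -29 − (-29) + 4 = 4.
GR = (1 − 1/4) × 4² / 16 = 0.75 × 16 / 16 = 0.75 dB.
Output = -29 − 0.75 = -29.75 dBFS.

-29.75 dBFS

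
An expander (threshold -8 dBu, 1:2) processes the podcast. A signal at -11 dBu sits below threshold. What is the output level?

-14 dBu

The input is 3 dB below the -8 dBu threshold.
A 1:2 expander multiplies undershoot by 2: 3 × 2 = 6 dB below threshold.
Output = -8 − 6 = -14 dBu.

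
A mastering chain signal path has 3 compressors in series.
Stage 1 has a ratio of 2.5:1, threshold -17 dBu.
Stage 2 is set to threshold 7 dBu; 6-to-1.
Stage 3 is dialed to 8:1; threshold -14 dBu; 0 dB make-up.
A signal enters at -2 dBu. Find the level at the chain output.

-13.625 dBu

Stage 1: 15 dB above -17 dBu, reduced 2.5:1 to 6 dB above → -11 dBu.
Stage 2: below threshold (-11 ≤ 7); passes unchanged; output -11 dBu.
Stage 3: 3 dB above -14 dBu, reduced 8:1 to 0.375 dB above → -13.625 dBu.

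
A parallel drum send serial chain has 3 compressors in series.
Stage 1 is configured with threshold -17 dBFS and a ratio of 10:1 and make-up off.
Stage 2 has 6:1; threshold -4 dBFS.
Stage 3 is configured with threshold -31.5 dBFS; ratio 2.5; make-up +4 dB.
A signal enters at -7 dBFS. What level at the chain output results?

-21.3 dBFS

Stage 1: 10 dB above -17 dBFS, reduced 10:1 to 1 dB above → -16 dBFS.
Stage 2: -16 dBFS ≤ -4 dBFS, so stage 2 doesn't engage; output -16 dBFS.
Stage 3: overshoot 15.5 dB → 15.5/2.5 = 6.2 dB → -25.3 dBFS; +4 dB make-up → -21.3 dBFS.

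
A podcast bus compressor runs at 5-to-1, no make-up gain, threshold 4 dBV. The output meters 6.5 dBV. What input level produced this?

Post-compression overshoot = 6.5 − 4 = 2.5 dB.
Before 5:1 compression the overshoot was 2.5 × 5 = 12.5 dB, so input = 4 + 12.5 = 16.5 dBV.

16.5 dBV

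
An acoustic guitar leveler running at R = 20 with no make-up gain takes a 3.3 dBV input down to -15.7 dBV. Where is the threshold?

Let T be the threshold. Output overshoot = (input overshoot)/R, so -15.7 − T = (3.3 − T)/20.
20·(-15.7 − T) = 3.3 − T → 19·T = -314 − 3.3 = -317.3.
T = -317.3/19 = -16.7 dBV.

-16.7 dBV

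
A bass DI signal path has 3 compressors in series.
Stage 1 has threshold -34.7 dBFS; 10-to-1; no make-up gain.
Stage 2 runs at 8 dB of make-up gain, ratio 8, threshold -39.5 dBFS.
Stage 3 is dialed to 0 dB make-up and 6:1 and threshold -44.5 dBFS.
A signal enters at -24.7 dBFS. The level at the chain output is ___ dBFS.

-42.2125 dBFS

Stage 1: -24.7 dBFS is 10 dB over -34.7 dBFS; at 10:1 that becomes 1 dB over, giving -33.7 dBFS.
Stage 2: 5.8 dB above -39.5 dBFS, reduced 8:1 to 0.725 dB above → -38.775 dBFS; +8 dB make-up → -30.775 dBFS.
Stage 3: overshoot 13.725 dB → 13.725/6 = 2.2875 dB → -42.2125 dBFS.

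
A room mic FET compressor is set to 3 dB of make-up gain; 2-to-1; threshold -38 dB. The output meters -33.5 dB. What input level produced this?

-35 dB

Remove make-up: -33.5 − 3 = -36.5 dB.
The compressed level sits -36.5 − (-38) = 1.5 dB over threshold.
Undo the ratio: input overshoot = 1.5 × 2 = 3 dB, giving input = -35 dB.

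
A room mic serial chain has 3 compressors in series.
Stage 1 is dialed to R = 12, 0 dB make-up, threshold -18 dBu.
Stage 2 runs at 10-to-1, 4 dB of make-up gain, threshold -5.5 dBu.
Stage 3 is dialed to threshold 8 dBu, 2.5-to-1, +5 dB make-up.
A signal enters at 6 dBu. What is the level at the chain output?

Stage 1: 6 dBu is 24 dB over -18 dBu; at 12:1 that becomes 2 dB over, giving -16 dBu.
Stage 2: below threshold (-16 ≤ -5.5); passes unchanged; make-up brings it to -12 dBu.
Stage 3: -12 dBu is at or below the 8 dBu threshold — no compression; make-up brings it to -7 dBu.

-7 dBu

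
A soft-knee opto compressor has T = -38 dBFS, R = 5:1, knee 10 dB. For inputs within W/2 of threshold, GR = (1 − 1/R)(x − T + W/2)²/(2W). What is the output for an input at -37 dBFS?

-38.44 dBFS

x − T + W/2 = -37 − (-38) + 5 = 6.
GR = (1 − 1/5) × 6² / 20 = 0.8 × 36 / 20 = 1.44 dB.
Output = -37 − 1.44 = -38.44 dBFS.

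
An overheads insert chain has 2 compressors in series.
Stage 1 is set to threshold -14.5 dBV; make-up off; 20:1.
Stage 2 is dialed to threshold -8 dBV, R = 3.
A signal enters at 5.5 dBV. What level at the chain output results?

Stage 1: 20 dB above -14.5 dBV, reduced 20:1 to 1 dB above → -13.5 dBV.
Stage 2: below threshold (-13.5 ≤ -8); passes unchanged; output -13.5 dBV.

-13.5 dBV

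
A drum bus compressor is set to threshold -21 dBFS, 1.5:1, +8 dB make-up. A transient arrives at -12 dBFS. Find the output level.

-12 dBFS sits 9 dB over threshold.
At 1.5:1 the overshoot is divided by 1.5, leaving 6 dB above threshold.
That puts the output at -15 dBFS; make-up adds 8 dB, giving -7 dBFS.

-7 dBFS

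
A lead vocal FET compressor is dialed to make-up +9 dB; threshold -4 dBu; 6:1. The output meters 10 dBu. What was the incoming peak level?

Stripping the +9 dB make-up gives 1 dBu at the gain stage.
That's 5 dB above the -4 dBu threshold.
Input overshoot = R × output overshoot = 30 dB → input = -4 + 30 = 26 dBu.

26 dBu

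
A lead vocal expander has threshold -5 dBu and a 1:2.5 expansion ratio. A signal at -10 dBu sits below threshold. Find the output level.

-17.5 dBu

Undershoot = (-5) − (-10) = 5 dB.
At 1:2.5, that expands to 12.5 dB under threshold.
Output = -5 − 12.5 = -17.5 dBu.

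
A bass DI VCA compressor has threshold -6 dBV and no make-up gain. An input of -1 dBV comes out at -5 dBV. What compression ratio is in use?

5:1

Input overshoot = -1 − (-6) = 5 dB; output overshoot = -5 − (-6) = 1 dB.
Ratio = 5 / 1 = 5.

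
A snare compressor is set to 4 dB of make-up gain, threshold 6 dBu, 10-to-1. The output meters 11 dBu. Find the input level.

16 dBu

Before make-up, the level was 11 − 4 = 7 dBu.
That's 1 dB above the 6 dBu threshold.
Before 10:1 compression the overshoot was 1 × 10 = 10 dB, so input = 6 + 10 = 16 dBu.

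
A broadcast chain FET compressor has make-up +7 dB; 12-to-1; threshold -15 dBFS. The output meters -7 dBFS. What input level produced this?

-3 dBFS

Remove make-up: -7 − 7 = -14 dBFS.
Post-compression overshoot = -14 − (-15) = 1 dB.
Input overshoot = R × output overshoot = 12 dB → input = -15 + 12 = -3 dBFS.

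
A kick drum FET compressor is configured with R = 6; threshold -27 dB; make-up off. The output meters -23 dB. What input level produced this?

Post-compression overshoot = -23 − (-27) = 4 dB.
Input overshoot = R × output overshoot = 24 dB → input = -27 + 24 = -3 dB.

-3 dB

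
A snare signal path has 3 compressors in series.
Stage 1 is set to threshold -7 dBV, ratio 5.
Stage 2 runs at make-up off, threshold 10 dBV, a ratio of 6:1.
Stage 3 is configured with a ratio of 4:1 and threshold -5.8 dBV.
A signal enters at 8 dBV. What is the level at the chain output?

-5.35 dBV

Stage 1: 8 dBV is 15 dB over -7 dBV; at 5:1 that becomes 3 dB over, giving -4 dBV.
Stage 2: below threshold (-4 ≤ 10); passes unchanged; output -4 dBV.
Stage 3: -4 dBV is 1.8 dB over -5.8 dBV; at 4:1 that becomes 0.45 dB over, giving -5.35 dBV.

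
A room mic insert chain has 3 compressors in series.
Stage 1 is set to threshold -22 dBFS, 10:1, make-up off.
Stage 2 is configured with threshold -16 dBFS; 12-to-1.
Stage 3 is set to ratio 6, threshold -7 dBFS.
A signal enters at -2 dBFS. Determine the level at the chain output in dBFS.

Stage 1: -2 dBFS is 20 dB over -22 dBFS; at 10:1 that becomes 2 dB over, giving -20 dBFS.
Stage 2: -20 dBFS ≤ -16 dBFS, so stage 2 doesn't engage; output -20 dBFS.
Stage 3: below threshold (-20 ≤ -7); passes unchanged; output -20 dBFS.

-20 dBFS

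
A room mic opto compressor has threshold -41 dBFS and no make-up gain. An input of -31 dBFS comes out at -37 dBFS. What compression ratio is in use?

Input overshoot = -31 − (-41) = 10 dB; output overshoot = -37 − (-41) = 4 dB.
Ratio = 10 / 4 = 2.5.

2.5:1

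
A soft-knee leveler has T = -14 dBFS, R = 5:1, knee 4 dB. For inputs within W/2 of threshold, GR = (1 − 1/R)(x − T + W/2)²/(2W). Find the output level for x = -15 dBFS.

-15.1 dBFS

x − T + W/2 = -15 − (-14) + 2 = 1.
GR = (1 − 1/5) × 1² / 8 = 0.8 × 1 / 8 = 0.1 dB.
Output = -15 − 0.1 = -15.1 dBFS.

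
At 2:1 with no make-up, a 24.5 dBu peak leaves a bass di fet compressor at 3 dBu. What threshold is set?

-18.5 dBu

Input is 43 dB above T (since output overshoot × R = input overshoot: (3 − T)·2 = 24.5 − T gives T = -18.5 dBu).
Check: -18.5 + (24.5 − (-18.5))/2 = -18.5 + 21.5 = 3 dBu. ✓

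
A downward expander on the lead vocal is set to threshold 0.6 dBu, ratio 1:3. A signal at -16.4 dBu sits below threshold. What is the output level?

Below threshold, a 1:3 expander applies gain = (3−1)×(T − x) of attenuation.
(3−1) × 17 = 34 dB, so output = -16.4 − 34 = -50.4 dBu.

-50.4 dBu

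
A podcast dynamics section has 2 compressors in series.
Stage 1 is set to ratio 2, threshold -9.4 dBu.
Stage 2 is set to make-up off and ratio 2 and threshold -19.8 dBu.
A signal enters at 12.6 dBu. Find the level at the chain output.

Stage 1: 12.6 dBu is 22 dB over -9.4 dBu; at 2:1 that becomes 11 dB over, giving 1.6 dBu.
Stage 2: overshoot 21.4 dB → 21.4/2 = 10.7 dB → -9.1 dBu.

-9.1 dBu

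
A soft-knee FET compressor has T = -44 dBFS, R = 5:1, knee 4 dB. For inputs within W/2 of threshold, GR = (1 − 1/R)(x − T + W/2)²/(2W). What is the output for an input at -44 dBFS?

-44.4 dBFS

x − T + W/2 = -44 − (-44) + 2 = 2.
GR = (1 − 1/5) × 2² / 8 = 0.8 × 4 / 8 = 0.4 dB.
Output = -44 − 0.4 = -44.4 dBFS.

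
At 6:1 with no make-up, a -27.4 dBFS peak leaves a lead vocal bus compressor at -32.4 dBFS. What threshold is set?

Let T be the threshold. Output overshoot = (input overshoot)/R, so -32.4 − T = (-27.4 − T)/6.
6·(-32.4 − T) = -27.4 − T → 5·T = -194.4 − (-27.4) = -167.
T = -167/5 = -33.4 dBFS.

-33.4 dBFS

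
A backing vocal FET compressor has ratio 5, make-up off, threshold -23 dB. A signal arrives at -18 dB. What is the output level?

-22 dB

Overshoot: -18 − (-23) = 5 dB.
The 5 dB excess becomes 1 dB after 5:1 reduction.
Output = -23 + 1 = -22 dB.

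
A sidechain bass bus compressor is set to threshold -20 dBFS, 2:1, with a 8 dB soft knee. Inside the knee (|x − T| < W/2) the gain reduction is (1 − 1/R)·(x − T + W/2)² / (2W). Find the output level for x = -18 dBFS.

-19.125 dBFS

x − T + W/2 = -18 − (-20) + 4 = 6.
GR = (1 − 1/2) × 6² / 16 = 0.5 × 36 / 16 = 1.125 dB.
Output = -18 − 1.125 = -19.125 dBFS.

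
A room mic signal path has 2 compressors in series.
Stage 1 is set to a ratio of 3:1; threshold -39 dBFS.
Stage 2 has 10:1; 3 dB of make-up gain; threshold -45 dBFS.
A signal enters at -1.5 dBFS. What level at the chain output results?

-40.15 dBFS

Stage 1: -1.5 dBFS is 37.5 dB over -39 dBFS; at 3:1 that becomes 12.5 dB over, giving -26.5 dBFS.
Stage 2: 18.5 dB above -45 dBFS, reduced 10:1 to 1.85 dB above → -43.15 dBFS; +3 dB make-up → -40.15 dBFS.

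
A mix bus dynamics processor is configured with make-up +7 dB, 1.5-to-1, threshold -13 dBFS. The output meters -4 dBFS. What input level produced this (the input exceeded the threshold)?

Remove make-up: -4 − 7 = -11 dBFS.
Post-compression overshoot = -11 − (-13) = 2 dB.
Input overshoot = R × output overshoot = 3 dB → input = -13 + 3 = -10 dBFS.

-10 dBFS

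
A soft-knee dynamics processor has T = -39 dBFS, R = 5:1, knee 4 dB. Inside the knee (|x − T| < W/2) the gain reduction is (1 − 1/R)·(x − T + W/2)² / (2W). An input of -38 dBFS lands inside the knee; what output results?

-38.9 dBFS

x − T + W/2 = -38 − (-39) + 2 = 3.
GR = (1 − 1/5) × 3² / 8 = 0.8 × 9 / 8 = 0.9 dB.
Output = -38 − 0.9 = -38.9 dBFS.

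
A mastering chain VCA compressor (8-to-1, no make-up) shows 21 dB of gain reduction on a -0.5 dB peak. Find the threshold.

Input is 24 dB above T (since output overshoot × R = input overshoot: (-21.5 − T)·8 = -0.5 − T gives T = -24.5 dB).
Check: -24.5 + (-0.5 − (-24.5))/8 = -24.5 + 3 = -21.5 dB. ✓

-24.5 dB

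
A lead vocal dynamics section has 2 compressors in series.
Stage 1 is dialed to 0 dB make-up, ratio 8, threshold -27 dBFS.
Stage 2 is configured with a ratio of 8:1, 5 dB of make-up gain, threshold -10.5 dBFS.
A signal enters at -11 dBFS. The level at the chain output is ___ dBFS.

Stage 1: 16 dB above -27 dBFS, reduced 8:1 to 2 dB above → -25 dBFS.
Stage 2: -25 dBFS ≤ -10.5 dBFS, so stage 2 doesn't engage; make-up brings it to -20 dBFS.

-20 dBFS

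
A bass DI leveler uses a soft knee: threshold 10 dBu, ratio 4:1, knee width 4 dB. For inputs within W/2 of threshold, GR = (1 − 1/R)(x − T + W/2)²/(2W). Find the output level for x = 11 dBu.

10.15625 dBu

x − T + W/2 = 11 − 10 + 2 = 3.
GR = (1 − 1/4) × 3² / 8 = 0.75 × 9 / 8 = 0.84375 dB.
Output = 11 − 0.84375 = 10.15625 dBu.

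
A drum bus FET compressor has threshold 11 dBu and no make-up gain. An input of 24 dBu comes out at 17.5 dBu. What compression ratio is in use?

2:1

Input overshoot = 24 − 11 = 13 dB; output overshoot = 17.5 − 11 = 6.5 dB.
Ratio = 13 / 6.5 = 2.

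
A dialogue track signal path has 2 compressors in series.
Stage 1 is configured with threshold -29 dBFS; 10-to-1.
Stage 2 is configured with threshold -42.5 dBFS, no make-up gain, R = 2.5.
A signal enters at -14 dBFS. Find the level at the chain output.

Stage 1: -14 dBFS is 15 dB over -29 dBFS; at 10:1 that becomes 1.5 dB over, giving -27.5 dBFS.
Stage 2: -27.5 dBFS is 15 dB over -42.5 dBFS; at 2.5:1 that becomes 6 dB over, giving -36.5 dBFS.

-36.5 dBFS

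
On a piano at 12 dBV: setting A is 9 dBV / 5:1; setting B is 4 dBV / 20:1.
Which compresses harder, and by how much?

A: overshoot 3 dB → output overshoot 0.6 dB → GR 2.4 dB.
B: overshoot 8 dB → output overshoot 0.4 dB → GR 7.6 dB.
B applies 5.2 dB more gain reduction.

B, by 5.2 dB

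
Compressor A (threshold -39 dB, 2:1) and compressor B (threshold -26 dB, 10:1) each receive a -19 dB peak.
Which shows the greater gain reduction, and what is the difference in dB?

A, by 3.7 dB

A: overshoot 20 dB → output overshoot 10 dB → GR 10 dB.
B: overshoot 7 dB → output overshoot 0.7 dB → GR 6.3 dB.
A reduces 3.7 dB more.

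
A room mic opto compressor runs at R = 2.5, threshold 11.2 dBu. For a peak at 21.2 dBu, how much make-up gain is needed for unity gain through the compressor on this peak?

Without make-up, output = threshold + overshoot/2.5 = 11.2 + 4 = 15.2 dBu.
Gap to target: 6 dB.

6 dB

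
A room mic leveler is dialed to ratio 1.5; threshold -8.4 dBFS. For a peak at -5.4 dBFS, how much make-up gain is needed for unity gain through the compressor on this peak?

1 dB

Overshoot 3 dB → 3/1.5 = 2 dB after compression, so the compressed level is -8.4 + 2 = -6.4 dBFS.
Make-up = target − compressed = -5.4 − (-6.4) = 1 dB.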